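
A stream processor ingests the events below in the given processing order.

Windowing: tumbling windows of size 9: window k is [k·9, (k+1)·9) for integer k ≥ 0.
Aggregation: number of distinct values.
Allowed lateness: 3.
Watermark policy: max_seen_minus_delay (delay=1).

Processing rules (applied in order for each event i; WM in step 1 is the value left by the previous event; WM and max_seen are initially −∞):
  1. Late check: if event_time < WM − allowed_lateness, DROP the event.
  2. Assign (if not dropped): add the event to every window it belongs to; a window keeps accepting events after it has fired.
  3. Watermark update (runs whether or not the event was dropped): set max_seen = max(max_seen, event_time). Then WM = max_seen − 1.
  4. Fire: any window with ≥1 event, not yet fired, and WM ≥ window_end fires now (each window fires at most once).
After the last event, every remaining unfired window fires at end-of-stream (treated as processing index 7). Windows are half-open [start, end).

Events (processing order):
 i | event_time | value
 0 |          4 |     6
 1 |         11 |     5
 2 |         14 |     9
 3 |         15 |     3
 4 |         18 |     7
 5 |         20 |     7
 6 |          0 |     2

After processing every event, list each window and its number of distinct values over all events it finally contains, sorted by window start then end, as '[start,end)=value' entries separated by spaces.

[0,9)=1 [9,18)=3 [18,27)=1

i=0 t=4 v=6: → [0,9); WM=3
i=1 t=11 v=5: → [9,18); WM=10; [0,9) fires=1
i=2 t=14 v=9: → [9,18); WM=13
i=3 t=15 v=3: → [9,18); WM=14
i=4 t=18 v=7: → [18,27); WM=17
i=5 t=20 v=7: → [18,27); WM=19; [9,18) fires=3
i=6 t=0 v=2: DROP (t<19-3); WM=19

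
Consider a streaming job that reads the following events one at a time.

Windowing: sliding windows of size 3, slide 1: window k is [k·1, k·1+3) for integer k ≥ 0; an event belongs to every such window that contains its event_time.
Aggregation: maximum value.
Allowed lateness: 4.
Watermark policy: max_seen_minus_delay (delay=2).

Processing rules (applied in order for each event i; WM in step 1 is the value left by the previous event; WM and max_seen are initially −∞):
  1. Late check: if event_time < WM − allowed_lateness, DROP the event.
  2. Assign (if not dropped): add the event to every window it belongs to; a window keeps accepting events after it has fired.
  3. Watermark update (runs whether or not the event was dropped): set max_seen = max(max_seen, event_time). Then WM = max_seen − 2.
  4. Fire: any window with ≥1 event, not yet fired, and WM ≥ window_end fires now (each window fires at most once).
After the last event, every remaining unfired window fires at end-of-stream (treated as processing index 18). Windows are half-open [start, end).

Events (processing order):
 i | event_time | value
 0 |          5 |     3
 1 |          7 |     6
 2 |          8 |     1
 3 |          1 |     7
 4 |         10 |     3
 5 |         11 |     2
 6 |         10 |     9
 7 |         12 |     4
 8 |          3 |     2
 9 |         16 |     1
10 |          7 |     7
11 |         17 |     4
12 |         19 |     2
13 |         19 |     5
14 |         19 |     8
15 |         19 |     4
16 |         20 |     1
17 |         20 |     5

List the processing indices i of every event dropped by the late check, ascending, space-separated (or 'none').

3 8 10

i=0 t=5 v=3: → [5,8),[4,7),[3,6); WM=3
i=1 t=7 v=6: → [7,10),[6,9),[5,8); WM=5
i=2 t=8 v=1: → [8,11),[7,10),[6,9); WM=6; [3,6) fires=3
i=3 t=1 v=7: DROP (t<6-4); WM=6
i=4 t=10 v=3: → [10,13),[9,12),[8,11); WM=8; [4,7) fires=3 [5,8) fires=6
i=5 t=11 v=2: → [11,14),[10,13),[9,12); WM=9; [6,9) fires=6
i=6 t=10 v=9: → [10,13),[9,12),[8,11); WM=9
i=7 t=12 v=4: → [12,15),[11,14),[10,13); WM=10; [7,10) fires=6
i=8 t=3 v=2: DROP (t<10-4); WM=10
i=9 t=16 v=1: → [16,19),[15,18),[14,17); WM=14; [8,11) fires=9 [9,12) fires=9 [10,13) fires=9 [11,14) fires=4
i=10 t=7 v=7: DROP (t<14-4); WM=14
i=11 t=17 v=4: → [17,20),[16,19),[15,18); WM=15; [12,15) fires=4
i=12 t=19 v=2: → [19,22),[18,21),[17,20); WM=17; [14,17) fires=1
i=13 t=19 v=5: → [19,22),[18,21),[17,20); WM=17
i=14 t=19 v=8: → [19,22),[18,21),[17,20); WM=17
i=15 t=19 v=4: → [19,22),[18,21),[17,20); WM=17
i=16 t=20 v=1: → [20,23),[19,22),[18,21); WM=18; [15,18) fires=4
i=17 t=20 v=5: → [20,23),[19,22),[18,21); WM=18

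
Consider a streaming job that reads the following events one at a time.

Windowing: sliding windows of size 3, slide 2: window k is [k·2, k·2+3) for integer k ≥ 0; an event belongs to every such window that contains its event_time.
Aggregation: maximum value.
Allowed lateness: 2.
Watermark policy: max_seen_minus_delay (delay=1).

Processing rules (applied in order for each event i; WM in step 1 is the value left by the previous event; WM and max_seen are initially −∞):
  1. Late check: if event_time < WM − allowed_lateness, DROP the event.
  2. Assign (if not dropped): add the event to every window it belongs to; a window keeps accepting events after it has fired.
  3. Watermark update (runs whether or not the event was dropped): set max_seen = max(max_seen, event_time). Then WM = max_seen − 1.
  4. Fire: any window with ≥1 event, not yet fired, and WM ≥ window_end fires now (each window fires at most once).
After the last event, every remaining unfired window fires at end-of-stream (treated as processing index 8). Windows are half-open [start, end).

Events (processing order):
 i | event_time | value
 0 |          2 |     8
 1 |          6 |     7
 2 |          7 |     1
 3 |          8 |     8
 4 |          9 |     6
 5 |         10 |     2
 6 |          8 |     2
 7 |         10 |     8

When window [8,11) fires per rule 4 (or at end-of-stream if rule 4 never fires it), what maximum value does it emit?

i=0 t=2 v=8: → [2,5),[0,3); WM=1
i=1 t=6 v=7: → [6,9),[4,7); WM=5; [0,3) fires=8 [2,5) fires=8
i=2 t=7 v=1: → [6,9); WM=6
i=3 t=8 v=8: → [8,11),[6,9); WM=7; [4,7) fires=7
i=4 t=9 v=6: → [8,11); WM=8
i=5 t=10 v=2: → [10,13),[8,11); WM=9; [6,9) fires=8
i=6 t=8 v=2: → [8,11),[6,9); WM=9
i=7 t=10 v=8: → [10,13),[8,11); WM=9

8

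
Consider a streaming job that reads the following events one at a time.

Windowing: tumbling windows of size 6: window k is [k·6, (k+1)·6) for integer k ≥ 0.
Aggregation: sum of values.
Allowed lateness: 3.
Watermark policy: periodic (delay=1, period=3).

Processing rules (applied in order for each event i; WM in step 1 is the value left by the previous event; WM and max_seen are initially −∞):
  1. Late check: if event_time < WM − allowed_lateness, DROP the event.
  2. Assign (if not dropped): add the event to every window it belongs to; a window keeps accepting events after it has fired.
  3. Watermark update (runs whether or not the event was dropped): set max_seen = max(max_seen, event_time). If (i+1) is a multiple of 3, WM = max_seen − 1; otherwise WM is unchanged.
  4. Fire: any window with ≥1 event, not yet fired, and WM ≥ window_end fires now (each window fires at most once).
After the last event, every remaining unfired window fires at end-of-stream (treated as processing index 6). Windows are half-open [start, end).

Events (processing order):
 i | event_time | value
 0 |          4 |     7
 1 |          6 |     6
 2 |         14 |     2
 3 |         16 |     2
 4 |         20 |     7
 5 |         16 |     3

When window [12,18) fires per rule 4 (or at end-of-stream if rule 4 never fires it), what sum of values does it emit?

i=0 t=4 v=7: → [0,6); WM=−∞
i=1 t=6 v=6: → [6,12); WM=−∞
i=2 t=14 v=2: → [12,18); WM=13; [0,6) fires=7 [6,12) fires=6
i=3 t=16 v=2: → [12,18); WM=13
i=4 t=20 v=7: → [18,24); WM=13
i=5 t=16 v=3: → [12,18); WM=19; [12,18) fires=7

7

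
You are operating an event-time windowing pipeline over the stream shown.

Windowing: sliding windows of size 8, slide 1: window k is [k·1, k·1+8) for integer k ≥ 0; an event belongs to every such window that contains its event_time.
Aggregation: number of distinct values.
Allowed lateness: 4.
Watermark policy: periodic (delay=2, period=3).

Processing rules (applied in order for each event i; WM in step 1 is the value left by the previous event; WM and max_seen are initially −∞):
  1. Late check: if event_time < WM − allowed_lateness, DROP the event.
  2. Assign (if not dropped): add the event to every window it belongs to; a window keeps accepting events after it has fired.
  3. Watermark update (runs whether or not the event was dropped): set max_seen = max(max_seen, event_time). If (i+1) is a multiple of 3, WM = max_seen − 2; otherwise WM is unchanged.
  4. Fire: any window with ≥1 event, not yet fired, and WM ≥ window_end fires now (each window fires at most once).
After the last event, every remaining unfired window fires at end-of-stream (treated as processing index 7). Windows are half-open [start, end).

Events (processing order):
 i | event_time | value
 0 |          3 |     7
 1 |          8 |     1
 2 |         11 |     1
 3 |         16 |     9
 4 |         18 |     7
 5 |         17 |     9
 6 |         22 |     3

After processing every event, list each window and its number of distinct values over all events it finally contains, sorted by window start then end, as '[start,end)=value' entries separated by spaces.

[0,8)=1 [1,9)=2 [2,10)=2 [3,11)=2 [4,12)=1 [5,13)=1 [6,14)=1 [7,15)=1 [8,16)=1 [9,17)=2 [10,18)=2 [11,19)=3 [12,20)=2 [13,21)=2 [14,22)=2 [15,23)=3 [16,24)=3 [17,25)=3 [18,26)=2 [19,27)=1 [20,28)=1 [21,29)=1 [22,30)=1

i=0 t=3 v=7: → [3,11),[2,10),[1,9),[0,8); WM=−∞
i=1 t=8 v=1: → [8,16),[7,15),[6,14),[5,13),[4,12),[3,11),[2,10),[1,9); WM=−∞
i=2 t=11 v=1: → [11,19),[10,18),[9,17),[8,16),[7,15),[6,14),[5,13),[4,12); WM=9; [0,8) fires=1 [1,9) fires=2
i=3 t=16 v=9: → [16,24),[15,23),[14,22),[13,21),[12,20),[11,19),[10,18),[9,17); WM=9
i=4 t=18 v=7: → [18,26),[17,25),[16,24),[15,23),[14,22),[13,21),[12,20),[11,19); WM=9
i=5 t=17 v=9: → [17,25),[16,24),[15,23),[14,22),[13,21),[12,20),[11,19),[10,18); WM=16; [2,10) fires=2 [3,11) fires=2 [4,12) fires=1 [5,13) fires=1 [6,14) fires=1 [7,15) fires=1 [8,16) fires=1
i=6 t=22 v=3: → [22,30),[21,29),[20,28),[19,27),[18,26),[17,25),[16,24),[15,23); WM=16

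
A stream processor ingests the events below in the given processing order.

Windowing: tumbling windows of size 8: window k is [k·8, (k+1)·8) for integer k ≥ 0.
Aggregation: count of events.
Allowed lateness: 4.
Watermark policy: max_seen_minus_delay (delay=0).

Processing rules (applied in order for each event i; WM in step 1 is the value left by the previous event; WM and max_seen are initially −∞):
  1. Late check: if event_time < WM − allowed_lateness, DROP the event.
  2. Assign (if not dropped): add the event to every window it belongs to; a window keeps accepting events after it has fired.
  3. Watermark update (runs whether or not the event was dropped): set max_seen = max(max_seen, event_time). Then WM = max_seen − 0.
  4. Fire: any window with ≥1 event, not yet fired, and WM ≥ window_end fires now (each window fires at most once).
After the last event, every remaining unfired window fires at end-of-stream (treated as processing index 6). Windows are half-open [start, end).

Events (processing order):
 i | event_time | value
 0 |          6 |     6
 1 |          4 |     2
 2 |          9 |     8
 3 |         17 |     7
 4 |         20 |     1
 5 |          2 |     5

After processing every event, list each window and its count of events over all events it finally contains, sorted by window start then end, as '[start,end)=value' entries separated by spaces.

i=0 t=6 v=6: → [0,8); WM=6
i=1 t=4 v=2: → [0,8); WM=6
i=2 t=9 v=8: → [8,16); WM=9; [0,8) fires=2
i=3 t=17 v=7: → [16,24); WM=17; [8,16) fires=1
i=4 t=20 v=1: → [16,24); WM=20
i=5 t=2 v=5: DROP (t<20-4); WM=20

[0,8)=2 [8,16)=1 [16,24)=2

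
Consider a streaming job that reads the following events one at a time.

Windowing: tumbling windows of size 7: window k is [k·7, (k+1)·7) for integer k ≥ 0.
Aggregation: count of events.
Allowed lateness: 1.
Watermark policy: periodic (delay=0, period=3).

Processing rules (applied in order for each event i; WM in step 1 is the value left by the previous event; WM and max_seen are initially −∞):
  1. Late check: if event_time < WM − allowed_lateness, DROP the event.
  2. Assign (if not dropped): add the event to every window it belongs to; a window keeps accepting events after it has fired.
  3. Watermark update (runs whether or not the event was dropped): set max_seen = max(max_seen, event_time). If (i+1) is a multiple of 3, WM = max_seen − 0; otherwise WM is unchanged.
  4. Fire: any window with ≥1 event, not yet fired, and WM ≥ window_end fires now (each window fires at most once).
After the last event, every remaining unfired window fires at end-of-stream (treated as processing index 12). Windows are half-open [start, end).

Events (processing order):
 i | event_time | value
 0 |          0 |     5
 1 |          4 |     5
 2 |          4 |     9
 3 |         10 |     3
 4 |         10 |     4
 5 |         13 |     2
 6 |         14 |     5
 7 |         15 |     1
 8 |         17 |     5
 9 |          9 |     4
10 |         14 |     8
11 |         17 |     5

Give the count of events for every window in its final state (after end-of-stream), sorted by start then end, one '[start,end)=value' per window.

i=0 t=0 v=5: → [0,7); WM=−∞
i=1 t=4 v=5: → [0,7); WM=−∞
i=2 t=4 v=9: → [0,7); WM=4
i=3 t=10 v=3: → [7,14); WM=4
i=4 t=10 v=4: → [7,14); WM=4
i=5 t=13 v=2: → [7,14); WM=13; [0,7) fires=3
i=6 t=14 v=5: → [14,21); WM=13
i=7 t=15 v=1: → [14,21); WM=13
i=8 t=17 v=5: → [14,21); WM=17; [7,14) fires=3
i=9 t=9 v=4: DROP (t<17-1); WM=17
i=10 t=14 v=8: DROP (t<17-1); WM=17
i=11 t=17 v=5: → [14,21); WM=17

[0,7)=3 [7,14)=3 [14,21)=4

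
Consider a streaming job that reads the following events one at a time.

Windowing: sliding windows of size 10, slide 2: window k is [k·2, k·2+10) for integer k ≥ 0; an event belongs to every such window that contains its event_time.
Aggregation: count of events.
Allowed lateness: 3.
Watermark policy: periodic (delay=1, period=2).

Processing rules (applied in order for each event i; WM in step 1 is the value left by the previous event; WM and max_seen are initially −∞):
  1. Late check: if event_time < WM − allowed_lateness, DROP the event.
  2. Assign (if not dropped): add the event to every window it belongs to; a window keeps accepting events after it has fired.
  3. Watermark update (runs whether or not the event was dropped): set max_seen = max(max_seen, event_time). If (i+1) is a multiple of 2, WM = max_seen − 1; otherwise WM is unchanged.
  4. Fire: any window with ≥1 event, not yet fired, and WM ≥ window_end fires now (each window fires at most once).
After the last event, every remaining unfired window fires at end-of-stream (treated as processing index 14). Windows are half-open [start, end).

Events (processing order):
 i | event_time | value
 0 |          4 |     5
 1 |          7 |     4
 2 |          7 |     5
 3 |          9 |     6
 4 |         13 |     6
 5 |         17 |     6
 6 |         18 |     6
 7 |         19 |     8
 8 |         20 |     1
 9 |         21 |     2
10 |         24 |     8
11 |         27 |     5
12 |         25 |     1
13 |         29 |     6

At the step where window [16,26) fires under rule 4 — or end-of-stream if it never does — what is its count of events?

6

i=0 t=4 v=5: → [4,14),[2,12),[0,10); WM=−∞
i=1 t=7 v=4: → [6,16),[4,14),[2,12),[0,10); WM=6
i=2 t=7 v=5: → [6,16),[4,14),[2,12),[0,10); WM=6
i=3 t=9 v=6: → [8,18),[6,16),[4,14),[2,12),[0,10); WM=8
i=4 t=13 v=6: → [12,22),[10,20),[8,18),[6,16),[4,14); WM=8
i=5 t=17 v=6: → [16,26),[14,24),[12,22),[10,20),[8,18); WM=16; [0,10) fires=4 [2,12) fires=4 [4,14) fires=5 [6,16) fires=4
i=6 t=18 v=6: → [18,28),[16,26),[14,24),[12,22),[10,20); WM=16
i=7 t=19 v=8: → [18,28),[16,26),[14,24),[12,22),[10,20); WM=18; [8,18) fires=3
i=8 t=20 v=1: → [20,30),[18,28),[16,26),[14,24),[12,22); WM=18
i=9 t=21 v=2: → [20,30),[18,28),[16,26),[14,24),[12,22); WM=20; [10,20) fires=4
i=10 t=24 v=8: → [24,34),[22,32),[20,30),[18,28),[16,26); WM=20
i=11 t=27 v=5: → [26,36),[24,34),[22,32),[20,30),[18,28); WM=26; [12,22) fires=6 [14,24) fires=5 [16,26) fires=6
i=12 t=25 v=1: → [24,34),[22,32),[20,30),[18,28),[16,26); WM=26
i=13 t=29 v=6: → [28,38),[26,36),[24,34),[22,32),[20,30); WM=28; [18,28) fires=7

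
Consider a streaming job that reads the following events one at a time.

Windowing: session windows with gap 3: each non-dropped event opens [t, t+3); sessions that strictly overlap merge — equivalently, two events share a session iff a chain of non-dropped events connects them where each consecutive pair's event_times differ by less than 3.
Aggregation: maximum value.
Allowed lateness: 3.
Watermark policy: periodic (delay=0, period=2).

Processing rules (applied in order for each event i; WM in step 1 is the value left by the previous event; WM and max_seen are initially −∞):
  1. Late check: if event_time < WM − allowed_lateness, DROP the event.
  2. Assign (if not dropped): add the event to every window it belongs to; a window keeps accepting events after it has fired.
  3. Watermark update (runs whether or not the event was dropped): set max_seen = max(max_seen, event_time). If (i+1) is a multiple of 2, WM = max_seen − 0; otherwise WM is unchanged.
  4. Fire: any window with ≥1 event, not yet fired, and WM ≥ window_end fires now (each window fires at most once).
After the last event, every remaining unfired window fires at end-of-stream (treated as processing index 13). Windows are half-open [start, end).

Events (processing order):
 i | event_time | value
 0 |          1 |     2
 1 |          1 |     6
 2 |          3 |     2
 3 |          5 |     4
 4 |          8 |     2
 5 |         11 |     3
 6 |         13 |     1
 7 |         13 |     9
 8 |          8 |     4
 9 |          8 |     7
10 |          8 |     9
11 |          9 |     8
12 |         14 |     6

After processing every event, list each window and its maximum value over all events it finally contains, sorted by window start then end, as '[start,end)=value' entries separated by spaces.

i=0 t=1 v=2: → [1,4); WM=−∞
i=1 t=1 v=6: → [1,4); WM=1
i=2 t=3 v=2: → [1,6); WM=1
i=3 t=5 v=4: → [1,8); WM=5
i=4 t=8 v=2: → [8,11); WM=5
i=5 t=11 v=3: → [11,14); WM=11
i=6 t=13 v=1: → [11,16); WM=11
i=7 t=13 v=9: → [11,16); WM=13
i=8 t=8 v=4: DROP (t<13-3); WM=13
i=9 t=8 v=7: DROP (t<13-3); WM=13
i=10 t=8 v=9: DROP (t<13-3); WM=13
i=11 t=9 v=8: DROP (t<13-3); WM=13
i=12 t=14 v=6: → [11,17); WM=13

[1,8)=6 [8,11)=2 [11,17)=9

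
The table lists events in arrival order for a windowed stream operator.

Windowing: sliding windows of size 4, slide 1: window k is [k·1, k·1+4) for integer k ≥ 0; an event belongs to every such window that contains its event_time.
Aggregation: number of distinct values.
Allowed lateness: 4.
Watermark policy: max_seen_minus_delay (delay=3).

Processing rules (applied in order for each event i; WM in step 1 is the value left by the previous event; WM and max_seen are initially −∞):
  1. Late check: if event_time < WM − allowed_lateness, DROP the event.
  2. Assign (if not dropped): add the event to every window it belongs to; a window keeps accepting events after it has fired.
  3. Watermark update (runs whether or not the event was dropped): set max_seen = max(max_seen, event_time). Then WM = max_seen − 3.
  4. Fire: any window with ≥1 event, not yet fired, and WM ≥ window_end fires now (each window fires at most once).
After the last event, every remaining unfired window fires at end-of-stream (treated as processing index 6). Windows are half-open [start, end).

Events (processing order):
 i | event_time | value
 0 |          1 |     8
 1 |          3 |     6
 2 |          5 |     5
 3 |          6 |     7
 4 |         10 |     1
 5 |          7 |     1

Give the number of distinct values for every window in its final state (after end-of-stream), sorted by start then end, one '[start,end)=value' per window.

[0,4)=2 [1,5)=2 [2,6)=2 [3,7)=3 [4,8)=3 [5,9)=3 [6,10)=2 [7,11)=1 [8,12)=1 [9,13)=1 [10,14)=1

i=0 t=1 v=8: → [1,5),[0,4); WM=-2
i=1 t=3 v=6: → [3,7),[2,6),[1,5),[0,4); WM=0
i=2 t=5 v=5: → [5,9),[4,8),[3,7),[2,6); WM=2
i=3 t=6 v=7: → [6,10),[5,9),[4,8),[3,7); WM=3
i=4 t=10 v=1: → [10,14),[9,13),[8,12),[7,11); WM=7; [0,4) fires=2 [1,5) fires=2 [2,6) fires=2 [3,7) fires=3
i=5 t=7 v=1: → [7,11),[6,10),[5,9),[4,8); WM=7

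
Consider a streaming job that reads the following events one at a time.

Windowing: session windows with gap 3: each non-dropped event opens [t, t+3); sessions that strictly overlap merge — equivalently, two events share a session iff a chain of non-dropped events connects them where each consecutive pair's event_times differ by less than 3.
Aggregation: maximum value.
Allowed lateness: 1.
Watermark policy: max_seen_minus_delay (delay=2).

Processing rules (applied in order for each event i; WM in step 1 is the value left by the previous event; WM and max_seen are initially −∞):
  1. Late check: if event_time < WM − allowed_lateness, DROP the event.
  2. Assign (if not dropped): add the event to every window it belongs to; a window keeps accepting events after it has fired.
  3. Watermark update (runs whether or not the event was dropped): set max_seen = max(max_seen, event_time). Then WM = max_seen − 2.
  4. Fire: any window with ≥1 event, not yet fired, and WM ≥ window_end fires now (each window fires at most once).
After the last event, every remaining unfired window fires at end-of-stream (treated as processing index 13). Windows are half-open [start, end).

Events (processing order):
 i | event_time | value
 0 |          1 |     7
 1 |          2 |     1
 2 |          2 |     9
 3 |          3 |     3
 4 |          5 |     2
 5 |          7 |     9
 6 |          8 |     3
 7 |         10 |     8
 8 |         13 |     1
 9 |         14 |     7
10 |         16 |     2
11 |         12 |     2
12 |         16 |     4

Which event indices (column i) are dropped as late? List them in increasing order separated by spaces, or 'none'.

11

i=0 t=1 v=7: → [1,4); WM=-1
i=1 t=2 v=1: → [1,5); WM=0
i=2 t=2 v=9: → [1,5); WM=0
i=3 t=3 v=3: → [1,6); WM=1
i=4 t=5 v=2: → [1,8); WM=3
i=5 t=7 v=9: → [1,10); WM=5
i=6 t=8 v=3: → [1,11); WM=6
i=7 t=10 v=8: → [1,13); WM=8
i=8 t=13 v=1: → [13,16); WM=11
i=9 t=14 v=7: → [13,17); WM=12
i=10 t=16 v=2: → [13,19); WM=14
i=11 t=12 v=2: DROP (t<14-1); WM=14
i=12 t=16 v=4: → [13,19); WM=14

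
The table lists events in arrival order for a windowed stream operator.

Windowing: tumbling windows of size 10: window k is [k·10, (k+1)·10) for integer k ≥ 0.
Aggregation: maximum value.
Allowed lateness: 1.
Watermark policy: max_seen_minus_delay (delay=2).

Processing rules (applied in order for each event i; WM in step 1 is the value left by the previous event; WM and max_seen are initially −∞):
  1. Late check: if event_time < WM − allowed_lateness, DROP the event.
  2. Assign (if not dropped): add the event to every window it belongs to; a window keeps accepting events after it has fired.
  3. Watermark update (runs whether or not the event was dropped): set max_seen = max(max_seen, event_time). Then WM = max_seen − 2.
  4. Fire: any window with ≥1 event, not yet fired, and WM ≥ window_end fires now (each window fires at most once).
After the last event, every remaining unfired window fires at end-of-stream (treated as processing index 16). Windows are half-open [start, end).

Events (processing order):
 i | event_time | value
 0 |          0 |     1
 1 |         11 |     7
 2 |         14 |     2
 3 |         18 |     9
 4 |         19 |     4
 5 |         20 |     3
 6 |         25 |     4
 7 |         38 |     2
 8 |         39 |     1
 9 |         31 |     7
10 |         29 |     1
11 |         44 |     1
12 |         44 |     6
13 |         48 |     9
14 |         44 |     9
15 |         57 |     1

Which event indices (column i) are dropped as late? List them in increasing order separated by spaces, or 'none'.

i=0 t=0 v=1: → [0,10); WM=-2
i=1 t=11 v=7: → [10,20); WM=9
i=2 t=14 v=2: → [10,20); WM=12; [0,10) fires=1
i=3 t=18 v=9: → [10,20); WM=16
i=4 t=19 v=4: → [10,20); WM=17
i=5 t=20 v=3: → [20,30); WM=18
i=6 t=25 v=4: → [20,30); WM=23; [10,20) fires=9
i=7 t=38 v=2: → [30,40); WM=36; [20,30) fires=4
i=8 t=39 v=1: → [30,40); WM=37
i=9 t=31 v=7: DROP (t<37-1); WM=37
i=10 t=29 v=1: DROP (t<37-1); WM=37
i=11 t=44 v=1: → [40,50); WM=42; [30,40) fires=2
i=12 t=44 v=6: → [40,50); WM=42
i=13 t=48 v=9: → [40,50); WM=46
i=14 t=44 v=9: DROP (t<46-1); WM=46
i=15 t=57 v=1: → [50,60); WM=55; [40,50) fires=9

9 10 14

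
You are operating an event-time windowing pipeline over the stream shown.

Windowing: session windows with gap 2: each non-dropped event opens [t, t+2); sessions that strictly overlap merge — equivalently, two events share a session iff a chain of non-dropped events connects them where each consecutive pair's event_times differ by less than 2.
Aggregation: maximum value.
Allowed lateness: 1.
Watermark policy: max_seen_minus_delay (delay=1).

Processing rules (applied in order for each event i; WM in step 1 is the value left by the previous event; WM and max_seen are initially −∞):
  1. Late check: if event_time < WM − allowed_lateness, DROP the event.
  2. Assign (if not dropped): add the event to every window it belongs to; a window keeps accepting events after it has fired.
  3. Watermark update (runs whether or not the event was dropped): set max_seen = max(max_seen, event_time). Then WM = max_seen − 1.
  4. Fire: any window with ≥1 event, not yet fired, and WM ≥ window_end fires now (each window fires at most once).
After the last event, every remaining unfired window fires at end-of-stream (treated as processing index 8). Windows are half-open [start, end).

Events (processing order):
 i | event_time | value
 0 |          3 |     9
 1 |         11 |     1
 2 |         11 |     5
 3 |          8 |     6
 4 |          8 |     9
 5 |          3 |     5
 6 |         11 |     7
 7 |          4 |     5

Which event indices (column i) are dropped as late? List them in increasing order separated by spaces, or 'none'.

3 4 5 7

i=0 t=3 v=9: → [3,5); WM=2
i=1 t=11 v=1: → [11,13); WM=10
i=2 t=11 v=5: → [11,13); WM=10
i=3 t=8 v=6: DROP (t<10-1); WM=10
i=4 t=8 v=9: DROP (t<10-1); WM=10
i=5 t=3 v=5: DROP (t<10-1); WM=10
i=6 t=11 v=7: → [11,13); WM=10
i=7 t=4 v=5: DROP (t<10-1); WM=10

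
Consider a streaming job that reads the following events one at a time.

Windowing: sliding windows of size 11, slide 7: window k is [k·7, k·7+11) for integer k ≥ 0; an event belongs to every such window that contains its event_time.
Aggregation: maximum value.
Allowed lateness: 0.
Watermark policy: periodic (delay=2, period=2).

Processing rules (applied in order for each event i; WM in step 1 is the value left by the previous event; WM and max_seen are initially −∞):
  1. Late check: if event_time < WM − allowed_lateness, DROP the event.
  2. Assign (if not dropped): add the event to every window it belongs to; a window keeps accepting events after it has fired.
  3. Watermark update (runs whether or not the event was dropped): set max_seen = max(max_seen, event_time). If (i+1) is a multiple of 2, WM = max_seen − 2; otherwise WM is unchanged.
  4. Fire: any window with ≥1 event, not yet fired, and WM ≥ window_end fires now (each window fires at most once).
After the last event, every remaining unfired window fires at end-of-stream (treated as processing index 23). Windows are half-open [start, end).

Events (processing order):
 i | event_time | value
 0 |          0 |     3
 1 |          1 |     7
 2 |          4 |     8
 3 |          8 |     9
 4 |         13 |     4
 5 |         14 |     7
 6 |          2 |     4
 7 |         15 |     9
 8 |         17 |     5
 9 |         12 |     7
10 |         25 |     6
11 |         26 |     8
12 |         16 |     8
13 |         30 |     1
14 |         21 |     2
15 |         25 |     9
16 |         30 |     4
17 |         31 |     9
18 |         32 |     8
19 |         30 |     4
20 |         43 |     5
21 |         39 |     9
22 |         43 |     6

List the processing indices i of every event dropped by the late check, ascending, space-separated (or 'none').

i=0 t=0 v=3: → [0,11); WM=−∞
i=1 t=1 v=7: → [0,11); WM=-1
i=2 t=4 v=8: → [0,11); WM=-1
i=3 t=8 v=9: → [7,18),[0,11); WM=6
i=4 t=13 v=4: → [7,18); WM=6
i=5 t=14 v=7: → [14,25),[7,18); WM=12; [0,11) fires=9
i=6 t=2 v=4: DROP (t<12-0); WM=12
i=7 t=15 v=9: → [14,25),[7,18); WM=13
i=8 t=17 v=5: → [14,25),[7,18); WM=13
i=9 t=12 v=7: DROP (t<13-0); WM=15
i=10 t=25 v=6: → [21,32); WM=15
i=11 t=26 v=8: → [21,32); WM=24; [7,18) fires=9
i=12 t=16 v=8: DROP (t<24-0); WM=24
i=13 t=30 v=1: → [28,39),[21,32); WM=28; [14,25) fires=9
i=14 t=21 v=2: DROP (t<28-0); WM=28
i=15 t=25 v=9: DROP (t<28-0); WM=28
i=16 t=30 v=4: → [28,39),[21,32); WM=28
i=17 t=31 v=9: → [28,39),[21,32); WM=29
i=18 t=32 v=8: → [28,39); WM=29
i=19 t=30 v=4: → [28,39),[21,32); WM=30
i=20 t=43 v=5: → [42,53),[35,46); WM=30
i=21 t=39 v=9: → [35,46); WM=41; [21,32) fires=9 [28,39) fires=9
i=22 t=43 v=6: → [42,53),[35,46); WM=41

6 9 12 14 15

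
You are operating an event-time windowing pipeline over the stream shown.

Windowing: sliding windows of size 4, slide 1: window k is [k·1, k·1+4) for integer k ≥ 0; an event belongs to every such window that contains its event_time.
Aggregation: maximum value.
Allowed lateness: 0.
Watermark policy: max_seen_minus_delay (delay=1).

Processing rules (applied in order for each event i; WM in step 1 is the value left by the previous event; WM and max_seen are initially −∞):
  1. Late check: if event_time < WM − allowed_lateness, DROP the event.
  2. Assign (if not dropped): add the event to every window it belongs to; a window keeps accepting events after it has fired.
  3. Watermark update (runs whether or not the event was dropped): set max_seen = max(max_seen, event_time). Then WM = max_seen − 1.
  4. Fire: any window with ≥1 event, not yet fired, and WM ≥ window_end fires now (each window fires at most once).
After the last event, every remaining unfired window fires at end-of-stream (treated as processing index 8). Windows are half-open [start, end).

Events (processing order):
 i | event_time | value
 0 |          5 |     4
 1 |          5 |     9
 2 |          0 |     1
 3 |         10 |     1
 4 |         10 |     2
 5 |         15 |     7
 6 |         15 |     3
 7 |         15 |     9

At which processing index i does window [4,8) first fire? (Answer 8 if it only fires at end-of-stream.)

3

i=0 t=5 v=4: → [5,9),[4,8),[3,7),[2,6); WM=4
i=1 t=5 v=9: → [5,9),[4,8),[3,7),[2,6); WM=4
i=2 t=0 v=1: DROP (t<4-0); WM=4
i=3 t=10 v=1: → [10,14),[9,13),[8,12),[7,11); WM=9; [2,6) fires=9 [3,7) fires=9 [4,8) fires=9 [5,9) fires=9
i=4 t=10 v=2: → [10,14),[9,13),[8,12),[7,11); WM=9
i=5 t=15 v=7: → [15,19),[14,18),[13,17),[12,16); WM=14; [7,11) fires=2 [8,12) fires=2 [9,13) fires=2 [10,14) fires=2
i=6 t=15 v=3: → [15,19),[14,18),[13,17),[12,16); WM=14
i=7 t=15 v=9: → [15,19),[14,18),[13,17),[12,16); WM=14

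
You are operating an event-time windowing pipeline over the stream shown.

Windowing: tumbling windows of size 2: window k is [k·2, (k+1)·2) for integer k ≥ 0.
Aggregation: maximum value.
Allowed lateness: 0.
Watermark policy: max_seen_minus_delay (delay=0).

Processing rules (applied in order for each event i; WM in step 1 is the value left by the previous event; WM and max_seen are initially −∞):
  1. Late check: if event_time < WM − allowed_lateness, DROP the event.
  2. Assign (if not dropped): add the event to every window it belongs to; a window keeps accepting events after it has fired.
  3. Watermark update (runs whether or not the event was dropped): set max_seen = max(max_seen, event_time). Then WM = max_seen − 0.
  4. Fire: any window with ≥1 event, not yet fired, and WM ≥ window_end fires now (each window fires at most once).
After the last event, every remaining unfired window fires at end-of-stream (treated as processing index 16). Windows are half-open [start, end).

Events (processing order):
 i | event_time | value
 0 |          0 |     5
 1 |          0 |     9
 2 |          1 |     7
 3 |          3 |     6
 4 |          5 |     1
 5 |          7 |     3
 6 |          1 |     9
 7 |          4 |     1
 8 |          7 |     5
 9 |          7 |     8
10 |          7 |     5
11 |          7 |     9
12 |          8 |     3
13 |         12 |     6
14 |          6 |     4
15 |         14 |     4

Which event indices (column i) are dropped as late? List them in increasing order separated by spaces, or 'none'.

i=0 t=0 v=5: → [0,2); WM=0
i=1 t=0 v=9: → [0,2); WM=0
i=2 t=1 v=7: → [0,2); WM=1
i=3 t=3 v=6: → [2,4); WM=3; [0,2) fires=9
i=4 t=5 v=1: → [4,6); WM=5; [2,4) fires=6
i=5 t=7 v=3: → [6,8); WM=7; [4,6) fires=1
i=6 t=1 v=9: DROP (t<7-0); WM=7
i=7 t=4 v=1: DROP (t<7-0); WM=7
i=8 t=7 v=5: → [6,8); WM=7
i=9 t=7 v=8: → [6,8); WM=7
i=10 t=7 v=5: → [6,8); WM=7
i=11 t=7 v=9: → [6,8); WM=7
i=12 t=8 v=3: → [8,10); WM=8; [6,8) fires=9
i=13 t=12 v=6: → [12,14); WM=12; [8,10) fires=3
i=14 t=6 v=4: DROP (t<12-0); WM=12
i=15 t=14 v=4: → [14,16); WM=14; [12,14) fires=6

6 7 14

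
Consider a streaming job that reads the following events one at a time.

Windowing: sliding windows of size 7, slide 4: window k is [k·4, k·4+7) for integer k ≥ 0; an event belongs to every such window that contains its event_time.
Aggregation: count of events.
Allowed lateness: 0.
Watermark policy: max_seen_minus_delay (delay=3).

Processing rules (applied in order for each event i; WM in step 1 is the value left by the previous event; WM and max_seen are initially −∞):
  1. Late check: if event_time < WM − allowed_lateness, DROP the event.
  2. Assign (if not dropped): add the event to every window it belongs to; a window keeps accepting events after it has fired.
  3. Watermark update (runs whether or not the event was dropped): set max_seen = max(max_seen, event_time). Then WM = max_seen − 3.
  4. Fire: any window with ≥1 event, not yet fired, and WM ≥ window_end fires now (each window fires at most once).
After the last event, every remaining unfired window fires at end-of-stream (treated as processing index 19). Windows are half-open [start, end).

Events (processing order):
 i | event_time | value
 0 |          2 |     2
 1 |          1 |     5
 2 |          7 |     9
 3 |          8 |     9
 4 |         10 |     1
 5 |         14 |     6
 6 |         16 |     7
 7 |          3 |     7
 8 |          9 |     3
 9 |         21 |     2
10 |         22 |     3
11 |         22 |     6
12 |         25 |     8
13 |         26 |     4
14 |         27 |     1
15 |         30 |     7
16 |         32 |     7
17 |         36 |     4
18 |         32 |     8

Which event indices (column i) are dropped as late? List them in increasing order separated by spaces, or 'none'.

i=0 t=2 v=2: → [0,7); WM=-1
i=1 t=1 v=5: → [0,7); WM=-1
i=2 t=7 v=9: → [4,11); WM=4
i=3 t=8 v=9: → [8,15),[4,11); WM=5
i=4 t=10 v=1: → [8,15),[4,11); WM=7; [0,7) fires=2
i=5 t=14 v=6: → [12,19),[8,15); WM=11; [4,11) fires=3
i=6 t=16 v=7: → [16,23),[12,19); WM=13
i=7 t=3 v=7: DROP (t<13-0); WM=13
i=8 t=9 v=3: DROP (t<13-0); WM=13
i=9 t=21 v=2: → [20,27),[16,23); WM=18; [8,15) fires=3
i=10 t=22 v=3: → [20,27),[16,23); WM=19; [12,19) fires=2
i=11 t=22 v=6: → [20,27),[16,23); WM=19
i=12 t=25 v=8: → [24,31),[20,27); WM=22
i=13 t=26 v=4: → [24,31),[20,27); WM=23; [16,23) fires=4
i=14 t=27 v=1: → [24,31); WM=24
i=15 t=30 v=7: → [28,35),[24,31); WM=27; [20,27) fires=5
i=16 t=32 v=7: → [32,39),[28,35); WM=29
i=17 t=36 v=4: → [36,43),[32,39); WM=33; [24,31) fires=4
i=18 t=32 v=8: DROP (t<33-0); WM=33

7 8 18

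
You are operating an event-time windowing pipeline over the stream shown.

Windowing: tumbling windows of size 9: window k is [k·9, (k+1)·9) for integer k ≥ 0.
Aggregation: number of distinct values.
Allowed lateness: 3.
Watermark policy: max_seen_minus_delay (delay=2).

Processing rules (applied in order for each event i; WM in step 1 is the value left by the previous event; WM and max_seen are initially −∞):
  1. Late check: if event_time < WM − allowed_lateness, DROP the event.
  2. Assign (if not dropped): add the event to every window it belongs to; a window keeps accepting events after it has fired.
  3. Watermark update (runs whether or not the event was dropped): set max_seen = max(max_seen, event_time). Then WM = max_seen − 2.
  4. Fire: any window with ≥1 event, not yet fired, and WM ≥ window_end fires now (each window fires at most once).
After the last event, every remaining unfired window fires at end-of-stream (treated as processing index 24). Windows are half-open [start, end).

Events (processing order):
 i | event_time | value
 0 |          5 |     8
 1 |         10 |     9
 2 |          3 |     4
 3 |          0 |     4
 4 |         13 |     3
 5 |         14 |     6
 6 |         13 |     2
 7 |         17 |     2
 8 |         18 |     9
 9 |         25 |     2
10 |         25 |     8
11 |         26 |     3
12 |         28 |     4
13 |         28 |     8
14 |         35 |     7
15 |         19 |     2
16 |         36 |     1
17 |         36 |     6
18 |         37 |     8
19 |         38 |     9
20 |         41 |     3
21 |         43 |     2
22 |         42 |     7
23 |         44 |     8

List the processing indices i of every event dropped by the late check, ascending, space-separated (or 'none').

i=0 t=5 v=8: → [0,9); WM=3
i=1 t=10 v=9: → [9,18); WM=8
i=2 t=3 v=4: DROP (t<8-3); WM=8
i=3 t=0 v=4: DROP (t<8-3); WM=8
i=4 t=13 v=3: → [9,18); WM=11; [0,9) fires=1
i=5 t=14 v=6: → [9,18); WM=12
i=6 t=13 v=2: → [9,18); WM=12
i=7 t=17 v=2: → [9,18); WM=15
i=8 t=18 v=9: → [18,27); WM=16
i=9 t=25 v=2: → [18,27); WM=23; [9,18) fires=4
i=10 t=25 v=8: → [18,27); WM=23
i=11 t=26 v=3: → [18,27); WM=24
i=12 t=28 v=4: → [27,36); WM=26
i=13 t=28 v=8: → [27,36); WM=26
i=14 t=35 v=7: → [27,36); WM=33; [18,27) fires=4
i=15 t=19 v=2: DROP (t<33-3); WM=33
i=16 t=36 v=1: → [36,45); WM=34
i=17 t=36 v=6: → [36,45); WM=34
i=18 t=37 v=8: → [36,45); WM=35
i=19 t=38 v=9: → [36,45); WM=36; [27,36) fires=3
i=20 t=41 v=3: → [36,45); WM=39
i=21 t=43 v=2: → [36,45); WM=41
i=22 t=42 v=7: → [36,45); WM=41
i=23 t=44 v=8: → [36,45); WM=42

2 3 15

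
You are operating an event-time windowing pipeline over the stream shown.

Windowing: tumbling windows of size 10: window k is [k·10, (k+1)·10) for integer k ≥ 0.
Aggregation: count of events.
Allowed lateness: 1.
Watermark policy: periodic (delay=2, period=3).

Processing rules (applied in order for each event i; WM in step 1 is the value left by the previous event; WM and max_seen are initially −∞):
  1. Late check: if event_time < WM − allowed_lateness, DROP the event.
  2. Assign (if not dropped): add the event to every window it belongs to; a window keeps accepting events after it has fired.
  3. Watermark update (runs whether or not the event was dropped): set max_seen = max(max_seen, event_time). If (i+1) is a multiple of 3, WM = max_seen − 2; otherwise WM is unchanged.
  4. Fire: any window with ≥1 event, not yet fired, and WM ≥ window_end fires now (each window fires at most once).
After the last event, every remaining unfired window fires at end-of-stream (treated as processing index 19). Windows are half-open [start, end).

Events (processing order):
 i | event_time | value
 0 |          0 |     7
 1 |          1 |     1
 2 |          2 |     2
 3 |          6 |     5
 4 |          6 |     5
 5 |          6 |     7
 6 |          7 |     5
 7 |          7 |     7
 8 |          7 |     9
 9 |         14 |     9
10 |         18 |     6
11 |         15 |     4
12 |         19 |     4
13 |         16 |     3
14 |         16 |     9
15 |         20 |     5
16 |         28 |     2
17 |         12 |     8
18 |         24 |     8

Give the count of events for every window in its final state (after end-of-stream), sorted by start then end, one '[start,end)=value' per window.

[0,10)=9 [10,20)=6 [20,30)=2

i=0 t=0 v=7: → [0,10); WM=−∞
i=1 t=1 v=1: → [0,10); WM=−∞
i=2 t=2 v=2: → [0,10); WM=0
i=3 t=6 v=5: → [0,10); WM=0
i=4 t=6 v=5: → [0,10); WM=0
i=5 t=6 v=7: → [0,10); WM=4
i=6 t=7 v=5: → [0,10); WM=4
i=7 t=7 v=7: → [0,10); WM=4
i=8 t=7 v=9: → [0,10); WM=5
i=9 t=14 v=9: → [10,20); WM=5
i=10 t=18 v=6: → [10,20); WM=5
i=11 t=15 v=4: → [10,20); WM=16; [0,10) fires=9
i=12 t=19 v=4: → [10,20); WM=16
i=13 t=16 v=3: → [10,20); WM=16
i=14 t=16 v=9: → [10,20); WM=17
i=15 t=20 v=5: → [20,30); WM=17
i=16 t=28 v=2: → [20,30); WM=17
i=17 t=12 v=8: DROP (t<17-1); WM=26; [10,20) fires=6
i=18 t=24 v=8: DROP (t<26-1); WM=26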